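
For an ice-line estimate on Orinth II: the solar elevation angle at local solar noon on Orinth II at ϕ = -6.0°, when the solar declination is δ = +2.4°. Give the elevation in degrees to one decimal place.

81.6°

At local noon the hour angle is zero, so the zenith angle equals |ϕ − δ| = |-6.0° − (+2.400°)| = 8.400°.
Elevation = 90° − 8.400° = 81.6°.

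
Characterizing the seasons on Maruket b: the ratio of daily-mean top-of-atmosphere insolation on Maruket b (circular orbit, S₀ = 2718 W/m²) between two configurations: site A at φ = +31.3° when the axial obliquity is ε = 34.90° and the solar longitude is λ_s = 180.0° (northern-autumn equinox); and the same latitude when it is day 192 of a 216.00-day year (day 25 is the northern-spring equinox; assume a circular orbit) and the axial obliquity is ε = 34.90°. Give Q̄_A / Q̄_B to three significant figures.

Q̄_A / Q̄_B ≈ 2.80

— Configuration A (φ=+31.3°):
Solar declination: sin δ = sin ε · sin λ_s = sin 34.90° × sin 180.0° = 0.00000, so δ = +0.000°.
cos H₀ = −tan(+31.3°) tan(+0.000°) = -0.0000, H₀ = 1.5708 rad.
Bracket: H₀ sin φ sin δ + cos φ cos δ sin H₀ = 1.5708×0.51952×0.00000 + 0.85446×1.00000×1.00000 = 0.000000 + 0.854460 = 0.854460.
Q̄ = (S₀/π) × [bracket] = (2718/π) × 0.854460 = 739.25 W/m².
— Configuration B (φ=+31.3°):
Solar longitude: λ_s = 360° × (192 − 25)/216.00 = 278.333°.
sin δ = sin 34.90° × sin 278.333° = -0.56610, so δ = -34.479°.
cos H₀ = −tan(+31.3°) tan(-34.479°) = 0.4175, H₀ = 1.1401 rad.
Bracket: H₀ sin φ sin δ + cos φ cos δ sin H₀ = 1.1401×0.51952×-0.56610 + 0.85446×0.82433×0.90866 = -0.335304 + 0.640021 = 0.304717.
Q̄ = (S₀/π) × [bracket] = (2718/π) × 0.304717 = 263.63 W/m².
Ratio Q̄_A / Q̄_B = 739.25 / 263.63 = 2.804.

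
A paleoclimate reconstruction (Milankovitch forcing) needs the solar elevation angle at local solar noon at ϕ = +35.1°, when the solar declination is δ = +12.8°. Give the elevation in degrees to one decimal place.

At local noon the hour angle is zero, so the zenith angle equals |ϕ − δ| = |+35.1° − (+12.800°)| = 22.300°.
Elevation = 90° − 22.300° = 67.7°.

67.7°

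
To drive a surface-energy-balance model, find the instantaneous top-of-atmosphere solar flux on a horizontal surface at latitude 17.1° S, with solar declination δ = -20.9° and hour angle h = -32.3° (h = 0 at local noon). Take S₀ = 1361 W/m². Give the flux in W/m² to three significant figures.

cos θ_z = sin φ sin δ + cos φ cos δ cos h = 0.104895 + 0.754739 = 0.859634.
Flux = S₀ · cos θ_z = 1361 × 0.859634 = 1170 W/m².

1.17e+03 W/m²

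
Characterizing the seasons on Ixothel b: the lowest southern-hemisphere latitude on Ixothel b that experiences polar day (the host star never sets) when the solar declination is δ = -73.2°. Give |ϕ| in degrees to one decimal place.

|ϕ| = 16.8°

Polar day requires cos h₀ = −tan ϕ tan δ ≤ −1, i.e. tan ϕ tan δ ≥ 1.
The boundary is |tan ϕ| · |tan δ| = 1, so |ϕ| = 90° − |δ| = 90° − 73.2° = 16.8° in the southern hemisphere.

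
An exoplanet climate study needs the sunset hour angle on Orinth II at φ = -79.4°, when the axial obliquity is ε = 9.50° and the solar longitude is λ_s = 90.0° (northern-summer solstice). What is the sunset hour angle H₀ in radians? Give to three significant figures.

Solar declination: sin δ = sin ε · sin λ_s = sin 9.50° × sin 90.0° = 0.16505, so δ = +9.500°.
cos H₀ = −tan φ · tan δ = −tan(-79.4°) × tan(+9.500°) = 0.8942, so H₀ = 0.4642 rad = 26.60°.

H₀ = 0.464 rad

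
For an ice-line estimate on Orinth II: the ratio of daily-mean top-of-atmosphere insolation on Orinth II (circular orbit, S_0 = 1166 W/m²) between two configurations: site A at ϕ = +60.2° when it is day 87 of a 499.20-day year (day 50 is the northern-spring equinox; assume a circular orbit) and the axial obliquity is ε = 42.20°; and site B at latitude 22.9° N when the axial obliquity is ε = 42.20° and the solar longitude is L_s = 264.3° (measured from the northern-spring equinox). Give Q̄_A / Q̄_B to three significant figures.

Q̄_A / Q̄_B ≈ 2.94

— Configuration A (ϕ=+60.2°):
Solar longitude: L_s = 360° × (87 − 50)/499.20 = 26.683°.
sin δ = sin 42.20° × sin 26.683° = 0.30164, so δ = +17.556°.
cos h₀ = −tan(+60.2°) tan(+17.556°) = -0.5524, h₀ = 2.1561 rad.
Bracket: h₀ sin ϕ sin δ + cos ϕ cos δ sin h₀ = 2.1561×0.86777×0.30164 + 0.49697×0.95342×0.83357 = 0.564368 + 0.394963 = 0.959331.
Q̄ = (S_0/π) × [bracket] = (1166/π) × 0.959331 = 356.06 W/m².
— Configuration B (ϕ=+22.9°):
Solar declination: sin δ = sin ε · sin L_s = sin 42.20° × sin 264.3° = -0.66840, so δ = -41.944°.
cos h₀ = −tan(+22.9°) tan(-41.944°) = 0.3796, h₀ = 1.1814 rad.
Bracket: h₀ sin ϕ sin δ + cos ϕ cos δ sin h₀ = 1.1814×0.38912×-0.66840 + 0.92119×0.74380×0.92515 = -0.307268 + 0.633895 = 0.326627.
Q̄ = (S_0/π) × [bracket] = (1166/π) × 0.326627 = 121.23 W/m².
Ratio Q̄_A / Q̄_B = 356.06 / 121.23 = 2.937.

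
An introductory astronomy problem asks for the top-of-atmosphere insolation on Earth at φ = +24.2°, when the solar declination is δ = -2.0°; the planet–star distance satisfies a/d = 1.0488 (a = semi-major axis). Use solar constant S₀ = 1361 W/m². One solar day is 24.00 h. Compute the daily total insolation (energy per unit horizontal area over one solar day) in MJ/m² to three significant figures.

36.6 MJ/m²

cos H₀ = −tan(+24.2°) tan(-2.000°) = 0.0157, H₀ = 1.5551 rad.
Bracket: H₀ sin φ sin δ + cos φ cos δ sin H₀ = 1.5551×0.40992×-0.03490 + 0.91212×0.99939×0.99988 = -0.022248 + 0.911454 = 0.889206.
Inverse-square distance factor (a/d)² = 1.0488² = 1.099981.
Q̄ = (S₀/π) × 1.099981 × [bracket] = (1361/π) × 1.099981 × 0.889206 = 423.74 W/m².
Daily total = Q̄ × 24.00 h × 3600 s/h = 423.74 × 24.00 × 3600 / 10⁶ = 36.61 MJ/m².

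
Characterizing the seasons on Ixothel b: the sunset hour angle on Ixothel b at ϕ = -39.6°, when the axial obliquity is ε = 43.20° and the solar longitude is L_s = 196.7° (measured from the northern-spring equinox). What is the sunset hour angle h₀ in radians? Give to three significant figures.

Solar declination: sin δ = sin ε · sin L_s = sin 43.20° × sin 196.7° = -0.19671, so δ = -11.345°.
cos h₀ = −tan ϕ · tan δ = −tan(-39.6°) × tan(-11.345°) = -0.1660, so h₀ = 1.7375 rad = 99.55°.

h₀ = 1.74 rad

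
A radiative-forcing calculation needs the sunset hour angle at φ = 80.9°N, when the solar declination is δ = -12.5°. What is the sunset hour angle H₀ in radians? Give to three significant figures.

H₀ = 0.00 rad

cos H₀ = −tan φ · tan δ = 1.3841 ≥ 1, so the Sun never rises (polar night) and H₀ = 0.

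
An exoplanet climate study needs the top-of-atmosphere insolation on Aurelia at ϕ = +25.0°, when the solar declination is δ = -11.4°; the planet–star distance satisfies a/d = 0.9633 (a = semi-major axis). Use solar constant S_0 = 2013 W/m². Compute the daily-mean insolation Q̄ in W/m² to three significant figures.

Q̄ ≈ 453 W/m²

cos h₀ = −tan(+25.0°) tan(-11.400°) = 0.0940, h₀ = 1.4766 rad.
Bracket: h₀ sin ϕ sin δ + cos ϕ cos δ sin h₀ = 1.4766×0.42262×-0.19766 + 0.90631×0.98027×0.99557 = -0.123348 + 0.884493 = 0.761145.
Inverse-square distance factor (a/d)² = 0.9633² = 0.927947.
Q̄ = (S_0/π) × 0.927947 × [bracket] = (2013/π) × 0.927947 × 0.761145 = 452.6 W/m².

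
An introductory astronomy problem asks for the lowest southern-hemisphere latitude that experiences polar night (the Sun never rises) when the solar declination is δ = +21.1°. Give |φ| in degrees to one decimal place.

|φ| = 68.9°

Polar night requires cos H₀ = −tan φ tan δ ≥ 1, i.e. tan φ tan δ ≤ −1.
The boundary is |tan φ| · |tan δ| = 1, so |φ| = 90° − |δ| = 90° − 21.1° = 68.9° in the southern hemisphere.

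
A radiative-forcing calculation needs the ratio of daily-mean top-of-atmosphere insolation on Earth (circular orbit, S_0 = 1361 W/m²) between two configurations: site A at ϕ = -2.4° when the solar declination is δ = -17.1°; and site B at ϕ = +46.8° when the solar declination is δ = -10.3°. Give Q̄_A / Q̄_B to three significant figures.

Q̄_A / Q̄_B ≈ 2.02

— Configuration A (ϕ=-2.4°):
cos h₀ = −tan(-2.4°) tan(-17.100°) = -0.0129, h₀ = 1.5837 rad.
Bracket: h₀ sin ϕ sin δ + cos ϕ cos δ sin h₀ = 1.5837×-0.04188×-0.29404 + 0.99912×0.95579×0.99992 = 0.019502 + 0.954873 = 0.974375.
Q̄ = (S_0/π) × [bracket] = (1361/π) × 0.974375 = 422.12 W/m².
— Configuration B (ϕ=+46.8°):
cos h₀ = −tan(+46.8°) tan(-10.300°) = 0.1935, h₀ = 1.3760 rad.
Bracket: h₀ sin ϕ sin δ + cos ϕ cos δ sin h₀ = 1.3760×0.72897×-0.17880 + 0.68455×0.98389×0.98110 = -0.179348 + 0.660792 = 0.481444.
Q̄ = (S_0/π) × [bracket] = (1361/π) × 0.481444 = 208.57 W/m².
Ratio Q̄_A / Q̄_B = 422.12 / 208.57 = 2.024.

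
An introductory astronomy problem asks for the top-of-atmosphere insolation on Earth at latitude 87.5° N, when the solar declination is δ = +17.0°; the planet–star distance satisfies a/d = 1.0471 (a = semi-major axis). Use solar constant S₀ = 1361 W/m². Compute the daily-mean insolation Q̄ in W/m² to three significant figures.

cos H₀ = −tan(+87.5°) tan(+17.000°) = -7.0024 ≤ −1 ⇒ polar day, H₀ = π.
Bracket: H₀ sin φ sin δ + cos φ cos δ sin H₀ = 3.1416×0.99905×0.29237 + 0.04362×0.95630×0.00000 = 0.917637 + 0.000000 = 0.917637.
Inverse-square distance factor (a/d)² = 1.0471² = 1.096418.
Q̄ = (S₀/π) × 1.096418 × [bracket] = (1361/π) × 1.096418 × 0.917637 = 435.9 W/m².

Q̄ ≈ 436 W/m²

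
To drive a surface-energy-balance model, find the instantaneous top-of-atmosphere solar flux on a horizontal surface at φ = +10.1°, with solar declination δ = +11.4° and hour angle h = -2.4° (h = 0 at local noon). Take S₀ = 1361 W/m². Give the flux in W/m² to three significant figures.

cos θ_z = sin φ sin δ + cos φ cos δ cos h = 0.034663 + 0.964234 = 0.998897.
Flux = S₀ · cos θ_z = 1361 × 0.998897 = 1359 W/m².

1.36e+03 W/m²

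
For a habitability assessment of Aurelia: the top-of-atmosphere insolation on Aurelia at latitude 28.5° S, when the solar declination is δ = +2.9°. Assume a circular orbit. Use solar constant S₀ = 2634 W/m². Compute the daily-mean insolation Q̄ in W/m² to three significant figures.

Q̄ ≈ 704 W/m²

cos H₀ = −tan(-28.5°) tan(+2.900°) = 0.0275, H₀ = 1.5433 rad.
Bracket: H₀ sin φ sin δ + cos φ cos δ sin H₀ = 1.5433×-0.47716×0.05059 + 0.87882×0.99872×0.99962 = -0.037255 + 0.877362 = 0.840107.
Q̄ = (S₀/π) × [bracket] = (2634/π) × 0.840107 = 704.4 W/m².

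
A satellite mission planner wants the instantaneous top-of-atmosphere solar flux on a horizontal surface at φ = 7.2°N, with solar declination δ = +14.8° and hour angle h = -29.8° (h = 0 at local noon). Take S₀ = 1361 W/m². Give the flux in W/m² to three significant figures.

1.18e+03 W/m²

cos θ_z = sin φ sin δ + cos φ cos δ cos h = 0.032016 + 0.832360 = 0.864376.
Flux = S₀ · cos θ_z = 1361 × 0.864376 = 1176 W/m².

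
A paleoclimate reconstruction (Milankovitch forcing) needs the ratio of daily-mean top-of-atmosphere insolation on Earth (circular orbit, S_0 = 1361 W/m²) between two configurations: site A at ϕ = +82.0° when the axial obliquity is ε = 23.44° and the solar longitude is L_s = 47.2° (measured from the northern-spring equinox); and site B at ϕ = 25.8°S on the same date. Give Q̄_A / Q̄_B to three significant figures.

— Configuration A (ϕ=+82.0°):
Solar declination: sin δ = sin ε · sin L_s = sin 23.44° × sin 47.2° = 0.29187, so δ = +16.970°.
cos h₀ = −tan(+82.0°) tan(+16.970°) = -2.1713 ≤ −1 ⇒ polar day, h₀ = π.
Bracket: h₀ sin ϕ sin δ + cos ϕ cos δ sin h₀ = 3.1416×0.99027×0.29187 + 0.13917×0.95646×0.00000 = 0.908017 + 0.000000 = 0.908017.
Q̄ = (S_0/π) × [bracket] = (1361/π) × 0.908017 = 393.37 W/m².
— Configuration B (ϕ=-25.8°):
cos h₀ = −tan(-25.8°) tan(+16.970°) = 0.1475, h₀ = 1.4227 rad.
Bracket: h₀ sin ϕ sin δ + cos ϕ cos δ sin h₀ = 1.4227×-0.43523×0.29187 + 0.90032×0.95646×0.98906 = -0.180726 + 0.851699 = 0.670973.
Q̄ = (S_0/π) × [bracket] = (1361/π) × 0.670973 = 290.68 W/m².
Ratio Q̄_A / Q̄_B = 393.37 / 290.68 = 1.353.

Q̄_A / Q̄_B ≈ 1.35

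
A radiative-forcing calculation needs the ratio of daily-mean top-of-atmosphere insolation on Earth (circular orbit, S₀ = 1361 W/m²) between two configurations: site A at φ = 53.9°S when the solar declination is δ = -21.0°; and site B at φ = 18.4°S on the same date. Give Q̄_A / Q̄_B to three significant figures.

— Configuration A (φ=-53.9°):
cos H₀ = −tan(-53.9°) tan(-21.000°) = -0.5264, H₀ = 2.1252 rad.
Bracket: H₀ sin φ sin δ + cos φ cos δ sin H₀ = 2.1252×-0.80799×-0.35837 + 0.58920×0.93358×0.85023 = 0.615372 + 0.467682 = 1.083054.
Q̄ = (S₀/π) × [bracket] = (1361/π) × 1.083054 = 469.20 W/m².
— Configuration B (φ=-18.4°):
cos H₀ = −tan(-18.4°) tan(-21.000°) = -0.1277, H₀ = 1.6988 rad.
Bracket: H₀ sin φ sin δ + cos φ cos δ sin H₀ = 1.6988×-0.31565×-0.35837 + 0.94888×0.93358×0.99181 = 0.192167 + 0.878600 = 1.070767.
Q̄ = (S₀/π) × [bracket] = (1361/π) × 1.070767 = 463.88 W/m².
Ratio Q̄_A / Q̄_B = 469.20 / 463.88 = 1.011.

Q̄_A / Q̄_B ≈ 1.01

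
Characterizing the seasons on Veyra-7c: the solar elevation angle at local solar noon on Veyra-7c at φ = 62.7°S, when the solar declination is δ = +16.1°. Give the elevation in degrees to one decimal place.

At local noon the hour angle is zero, so the zenith angle equals |φ − δ| = |-62.7° − (+16.100°)| = 78.800°.
Elevation = 90° − 78.800° = 11.2°.

11.2°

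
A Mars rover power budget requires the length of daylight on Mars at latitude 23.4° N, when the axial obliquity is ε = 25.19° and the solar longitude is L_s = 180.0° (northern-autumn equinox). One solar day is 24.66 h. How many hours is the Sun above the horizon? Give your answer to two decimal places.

Solar declination: sin δ = sin ε · sin L_s = sin 25.19° × sin 180.0° = 0.00000, so δ = +0.000°.
cos h₀ = −tan ϕ · tan δ = −tan(+23.4°) × tan(+0.000°) = -0.0000, so h₀ = 1.5708 rad = 90.00°.
Daylight = 2h₀/(2π) × 24.66 h = (1.5708/π) × 24.66 = 12.33 h.

12.33 h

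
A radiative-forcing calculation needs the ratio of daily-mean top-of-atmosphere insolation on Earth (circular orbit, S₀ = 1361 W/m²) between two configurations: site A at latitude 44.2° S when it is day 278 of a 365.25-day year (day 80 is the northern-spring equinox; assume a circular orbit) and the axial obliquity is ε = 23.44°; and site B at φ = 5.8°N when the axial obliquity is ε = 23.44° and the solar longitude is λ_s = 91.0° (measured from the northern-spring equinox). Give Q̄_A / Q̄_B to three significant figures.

— Configuration A (φ=-44.2°):
Solar longitude: λ_s = 360° × (278 − 80)/365.25 = 195.154°.
sin δ = sin 23.44° × sin 195.154° = -0.10399, so δ = -5.969°.
cos H₀ = −tan(-44.2°) tan(-5.969°) = -0.1017, H₀ = 1.6726 rad.
Bracket: H₀ sin φ sin δ + cos φ cos δ sin H₀ = 1.6726×-0.69717×-0.10399 + 0.71691×0.99458×0.99482 = 0.121261 + 0.709331 = 0.830592.
Q̄ = (S₀/π) × [bracket] = (1361/π) × 0.830592 = 359.83 W/m².
— Configuration B (φ=+5.8°):
Solar declination: sin δ = sin ε · sin λ_s = sin 23.44° × sin 91.0° = 0.39773, so δ = +23.436°.
cos H₀ = −tan(+5.8°) tan(+23.436°) = -0.0440, H₀ = 1.6148 rad.
Bracket: H₀ sin φ sin δ + cos φ cos δ sin H₀ = 1.6148×0.10106×0.39773 + 0.99488×0.91750×0.99903 = 0.064906 + 0.911917 = 0.976823.
Q̄ = (S₀/π) × [bracket] = (1361/π) × 0.976823 = 423.18 W/m².
Ratio Q̄_A / Q̄_B = 359.83 / 423.18 = 0.8503.

Q̄_A / Q̄_B ≈ 0.850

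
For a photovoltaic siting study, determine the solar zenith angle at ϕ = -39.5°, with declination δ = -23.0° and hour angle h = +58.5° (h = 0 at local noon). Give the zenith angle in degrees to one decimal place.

cos θ_z = sin ϕ sin δ + cos ϕ cos δ cos h = 0.248536 + 0.371122 = 0.619658.
θ_z = arccos(0.619658) = 51.7°.

θ_z = 51.7°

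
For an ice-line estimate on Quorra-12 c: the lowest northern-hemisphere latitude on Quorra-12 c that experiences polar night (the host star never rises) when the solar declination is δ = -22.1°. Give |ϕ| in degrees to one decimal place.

Polar night requires cos h₀ = −tan ϕ tan δ ≥ 1, i.e. tan ϕ tan δ ≤ −1.
The boundary is |tan ϕ| · |tan δ| = 1, so |ϕ| = 90° − |δ| = 90° − 22.1° = 67.9° in the northern hemisphere.

|ϕ| = 67.9°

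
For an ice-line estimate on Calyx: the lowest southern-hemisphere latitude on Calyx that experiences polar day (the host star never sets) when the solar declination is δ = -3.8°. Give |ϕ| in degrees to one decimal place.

Polar day requires cos h₀ = −tan ϕ tan δ ≤ −1, i.e. tan ϕ tan δ ≥ 1.
The boundary is |tan ϕ| · |tan δ| = 1, so |ϕ| = 90° − |δ| = 90° − 3.8° = 86.2° in the southern hemisphere.

|ϕ| = 86.2°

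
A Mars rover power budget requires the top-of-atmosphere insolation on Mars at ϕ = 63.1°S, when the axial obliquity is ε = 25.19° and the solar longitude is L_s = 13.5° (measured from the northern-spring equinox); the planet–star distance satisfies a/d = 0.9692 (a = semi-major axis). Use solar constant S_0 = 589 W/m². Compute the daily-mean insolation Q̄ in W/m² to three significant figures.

Q̄ ≈ 56.3 W/m²

Solar declination: sin δ = sin ε · sin L_s = sin 25.19° × sin 13.5° = 0.09936, so δ = +5.702°.
cos h₀ = −tan(-63.1°) tan(+5.702°) = 0.1968, h₀ = 1.3727 rad.
Bracket: h₀ sin ϕ sin δ + cos ϕ cos δ sin h₀ = 1.3727×-0.89180×0.09936 + 0.45243×0.99505×0.98044 = -0.121634 + 0.441385 = 0.319751.
Inverse-square distance factor (a/d)² = 0.9692² = 0.939349.
Q̄ = (S_0/π) × 0.939349 × [bracket] = (589/π) × 0.939349 × 0.319751 = 56.31 W/m².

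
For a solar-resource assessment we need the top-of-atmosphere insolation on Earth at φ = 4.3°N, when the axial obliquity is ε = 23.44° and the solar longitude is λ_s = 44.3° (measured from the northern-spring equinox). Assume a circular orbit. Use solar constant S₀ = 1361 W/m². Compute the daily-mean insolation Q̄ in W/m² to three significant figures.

Solar declination: sin δ = sin ε · sin λ_s = sin 23.44° × sin 44.3° = 0.27782, so δ = +16.130°.
cos H₀ = −tan(+4.3°) tan(+16.130°) = -0.0217, H₀ = 1.5925 rad.
Bracket: H₀ sin φ sin δ + cos φ cos δ sin H₀ = 1.5925×0.07498×0.27782 + 0.99719×0.96063×0.99976 = 0.033173 + 0.957701 = 0.990874.
Q̄ = (S₀/π) × [bracket] = (1361/π) × 0.990874 = 429.3 W/m².

Q̄ ≈ 429 W/m²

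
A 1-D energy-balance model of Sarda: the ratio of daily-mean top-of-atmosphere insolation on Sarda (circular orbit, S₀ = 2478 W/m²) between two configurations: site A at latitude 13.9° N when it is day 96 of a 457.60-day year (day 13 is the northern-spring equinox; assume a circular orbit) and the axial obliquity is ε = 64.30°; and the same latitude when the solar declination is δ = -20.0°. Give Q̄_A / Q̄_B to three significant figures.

Q̄_A / Q̄_B ≈ 1.15

— Configuration A (φ=+13.9°):
Solar longitude: λ_s = 360° × (96 − 13)/457.60 = 65.297°.
sin δ = sin 64.30° × sin 65.297° = 0.81862, so δ = +54.947°.
cos H₀ = −tan(+13.9°) tan(+54.947°) = -0.3527, H₀ = 1.9313 rad.
Bracket: H₀ sin φ sin δ + cos φ cos δ sin H₀ = 1.9313×0.24023×0.81862 + 0.97072×0.57434×0.93572 = 0.379804 + 0.521686 = 0.901490.
Q̄ = (S₀/π) × [bracket] = (2478/π) × 0.901490 = 711.07 W/m².
— Configuration B (φ=+13.9°):
cos H₀ = −tan(+13.9°) tan(-20.000°) = 0.0901, H₀ = 1.4806 rad.
Bracket: H₀ sin φ sin δ + cos φ cos δ sin H₀ = 1.4806×0.24023×-0.34202 + 0.97072×0.93969×0.99594 = -0.121651 + 0.908472 = 0.786821.
Q̄ = (S₀/π) × [bracket] = (2478/π) × 0.786821 = 620.62 W/m².
Ratio Q̄_A / Q̄_B = 711.07 / 620.62 = 1.146.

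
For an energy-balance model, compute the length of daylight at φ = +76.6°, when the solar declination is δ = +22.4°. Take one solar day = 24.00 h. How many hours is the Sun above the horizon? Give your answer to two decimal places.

Sunrise equation: cos H₀ = −tan φ · tan δ = -1.7301 ≤ −1, so the Sun never sets (polar day) and H₀ = π.
Daylight = 2H₀/(2π) × 24.00 h = (3.1416/π) × 24.00 = 24.00 h.

24.00 h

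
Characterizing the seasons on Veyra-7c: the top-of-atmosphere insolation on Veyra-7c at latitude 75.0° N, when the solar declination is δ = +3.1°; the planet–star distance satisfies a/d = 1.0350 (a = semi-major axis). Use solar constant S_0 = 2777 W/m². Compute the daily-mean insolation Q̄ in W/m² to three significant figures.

cos h₀ = −tan(+75.0°) tan(+3.100°) = -0.2021, h₀ = 1.7743 rad.
Bracket: h₀ sin ϕ sin δ + cos ϕ cos δ sin h₀ = 1.7743×0.96593×0.05408 + 0.25882×0.99854×0.97936 = 0.092685 + 0.253108 = 0.345793.
Inverse-square distance factor (a/d)² = 1.0350² = 1.071225.
Q̄ = (S_0/π) × 1.071225 × [bracket] = (2777/π) × 1.071225 × 0.345793 = 327.4 W/m².

Q̄ ≈ 327 W/m²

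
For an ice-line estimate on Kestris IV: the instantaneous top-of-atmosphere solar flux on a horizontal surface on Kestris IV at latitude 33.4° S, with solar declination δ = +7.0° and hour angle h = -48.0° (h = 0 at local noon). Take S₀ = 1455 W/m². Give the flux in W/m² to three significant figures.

cos θ_z = sin φ sin δ + cos φ cos δ cos h = -0.067087 + 0.554458 = 0.487371.
Flux = S₀ · cos θ_z = 1455 × 0.487371 = 709.1 W/m².

709 W/m²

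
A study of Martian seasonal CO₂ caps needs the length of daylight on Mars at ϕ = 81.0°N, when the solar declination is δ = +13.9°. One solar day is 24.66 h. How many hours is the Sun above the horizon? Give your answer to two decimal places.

24.66 h

Sunrise equation: cos h₀ = −tan ϕ · tan δ = -1.5625 ≤ −1, so the Sun never sets (polar day) and h₀ = π.
Daylight = 2h₀/(2π) × 24.66 h = (3.1416/π) × 24.66 = 24.66 h.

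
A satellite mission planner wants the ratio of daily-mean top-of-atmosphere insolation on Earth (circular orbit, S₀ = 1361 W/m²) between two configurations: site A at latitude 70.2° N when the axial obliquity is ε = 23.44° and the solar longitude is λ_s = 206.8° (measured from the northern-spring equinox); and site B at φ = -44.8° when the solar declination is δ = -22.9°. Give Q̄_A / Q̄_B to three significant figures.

Q̄_A / Q̄_B ≈ 0.0979

— Configuration A (φ=+70.2°):
Solar declination: sin δ = sin ε · sin λ_s = sin 23.44° × sin 206.8° = -0.17935, so δ = -10.332°.
cos H₀ = −tan(+70.2°) tan(-10.332°) = 0.5064, H₀ = 1.0398 rad.
Bracket: H₀ sin φ sin δ + cos φ cos δ sin H₀ = 1.0398×0.94088×-0.17935 + 0.33874×0.98378×0.86231 = -0.175463 + 0.287361 = 0.111898.
Q̄ = (S₀/π) × [bracket] = (1361/π) × 0.111898 = 48.476 W/m².
— Configuration B (φ=-44.8°):
cos H₀ = −tan(-44.8°) tan(-22.900°) = -0.4195, H₀ = 2.0037 rad.
Bracket: H₀ sin φ sin δ + cos φ cos δ sin H₀ = 2.0037×-0.70463×-0.38912 + 0.70957×0.92119×0.90777 = 0.549386 + 0.593363 = 1.142749.
Q̄ = (S₀/π) × [bracket] = (1361/π) × 1.142749 = 495.06 W/m².
Ratio Q̄_A / Q̄_B = 48.476 / 495.06 = 0.09792.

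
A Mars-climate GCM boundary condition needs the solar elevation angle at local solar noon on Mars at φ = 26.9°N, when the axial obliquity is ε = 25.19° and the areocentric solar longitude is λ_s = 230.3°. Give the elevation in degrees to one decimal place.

sin δ = sin 25.19° × sin 230.3° = -0.32747, so δ = -19.115°.
At local noon the hour angle is zero, so the zenith angle equals |φ − δ| = |+26.9° − (-19.115°)| = 46.015°.
Elevation = 90° − 46.015° = 44.0°.

44.0°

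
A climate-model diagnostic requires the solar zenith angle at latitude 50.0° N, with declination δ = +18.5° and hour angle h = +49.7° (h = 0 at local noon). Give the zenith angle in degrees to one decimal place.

θ_z = 50.4°

cos θ_z = sin ϕ sin δ + cos ϕ cos δ cos h = 0.243069 + 0.394264 = 0.637333.
θ_z = arccos(0.637333) = 50.4°.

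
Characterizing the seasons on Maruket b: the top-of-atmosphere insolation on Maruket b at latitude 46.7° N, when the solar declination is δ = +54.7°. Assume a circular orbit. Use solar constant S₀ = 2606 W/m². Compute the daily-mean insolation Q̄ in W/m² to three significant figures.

Q̄ ≈ 1.55e+03 W/m²

cos H₀ = −tan(+46.7°) tan(+54.700°) = -1.4988 ≤ −1 ⇒ polar day, H₀ = π.
Bracket: H₀ sin φ sin δ + cos φ cos δ sin H₀ = 3.1416×0.72777×0.81614 + 0.68582×0.57786×0.00000 = 1.865992 + 0.000000 = 1.865992.
Q̄ = (S₀/π) × [bracket] = (2606/π) × 1.865992 = 1548 W/m².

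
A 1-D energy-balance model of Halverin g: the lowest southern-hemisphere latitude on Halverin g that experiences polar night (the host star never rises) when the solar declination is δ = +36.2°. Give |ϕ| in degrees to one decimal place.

Polar night requires cos h₀ = −tan ϕ tan δ ≥ 1, i.e. tan ϕ tan δ ≤ −1.
The boundary is |tan ϕ| · |tan δ| = 1, so |ϕ| = 90° − |δ| = 90° − 36.2° = 53.8° in the southern hemisphere.

|ϕ| = 53.8°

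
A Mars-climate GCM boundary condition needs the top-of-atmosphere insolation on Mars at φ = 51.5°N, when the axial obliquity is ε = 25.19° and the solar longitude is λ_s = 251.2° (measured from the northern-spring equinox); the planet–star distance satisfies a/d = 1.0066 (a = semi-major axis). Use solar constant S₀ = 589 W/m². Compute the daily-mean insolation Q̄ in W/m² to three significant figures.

Solar declination: sin δ = sin ε · sin λ_s = sin 25.19° × sin 251.2° = -0.40291, so δ = -23.760°.
cos H₀ = −tan(+51.5°) tan(-23.760°) = 0.5534, H₀ = 0.9843 rad.
Bracket: H₀ sin φ sin δ + cos φ cos δ sin H₀ = 0.9843×0.78261×-0.40291 + 0.62251×0.91524×0.83289 = -0.310371 + 0.474536 = 0.164165.
Inverse-square distance factor (a/d)² = 1.0066² = 1.013244.
Q̄ = (S₀/π) × 1.013244 × [bracket] = (589/π) × 1.013244 × 0.164165 = 31.19 W/m².

Q̄ ≈ 31.2 W/m²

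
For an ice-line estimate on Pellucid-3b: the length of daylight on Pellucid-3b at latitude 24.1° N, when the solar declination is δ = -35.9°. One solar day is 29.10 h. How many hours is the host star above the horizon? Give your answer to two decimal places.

11.50 h

cos H₀ = −tan φ · tan δ = −tan(+24.1°) × tan(-35.900°) = 0.3238, so H₀ = 1.2410 rad = 71.11°.
Daylight = 2H₀/(2π) × 29.10 h = (1.2410/π) × 29.10 = 11.50 h.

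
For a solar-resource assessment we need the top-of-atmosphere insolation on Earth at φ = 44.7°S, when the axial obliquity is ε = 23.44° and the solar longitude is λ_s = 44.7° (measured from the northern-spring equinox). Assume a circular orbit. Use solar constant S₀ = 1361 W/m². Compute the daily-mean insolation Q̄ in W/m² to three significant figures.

Solar declination: sin δ = sin ε · sin λ_s = sin 23.44° × sin 44.7° = 0.27980, so δ = +16.248°.
cos H₀ = −tan(-44.7°) tan(+16.248°) = 0.2884, H₀ = 1.2782 rad.
Bracket: H₀ sin φ sin δ + cos φ cos δ sin H₀ = 1.2782×-0.70339×0.27980 + 0.71080×0.96006×0.95751 = -0.251561 + 0.653415 = 0.401854.
Q̄ = (S₀/π) × [bracket] = (1361/π) × 0.401854 = 174.1 W/m².

Q̄ ≈ 174 W/m²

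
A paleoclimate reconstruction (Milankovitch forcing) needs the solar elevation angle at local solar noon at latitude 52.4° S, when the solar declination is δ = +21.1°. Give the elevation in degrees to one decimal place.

At local noon the hour angle is zero, so the zenith angle equals |φ − δ| = |-52.4° − (+21.100°)| = 73.500°.
Elevation = 90° − 73.500° = 16.5°.

16.5°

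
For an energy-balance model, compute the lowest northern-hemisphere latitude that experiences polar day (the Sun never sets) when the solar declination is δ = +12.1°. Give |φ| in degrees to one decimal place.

|φ| = 77.9°

Polar day requires cos H₀ = −tan φ tan δ ≤ −1, i.e. tan φ tan δ ≥ 1.
The boundary is |tan φ| · |tan δ| = 1, so |φ| = 90° − |δ| = 90° − 12.1° = 77.9° in the northern hemisphere.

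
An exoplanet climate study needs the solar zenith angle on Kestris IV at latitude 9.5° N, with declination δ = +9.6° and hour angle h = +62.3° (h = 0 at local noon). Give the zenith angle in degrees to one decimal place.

cos θ_z = sin φ sin δ + cos φ cos δ cos h = 0.027525 + 0.452047 = 0.479572.
θ_z = arccos(0.479572) = 61.3°.

θ_z = 61.3°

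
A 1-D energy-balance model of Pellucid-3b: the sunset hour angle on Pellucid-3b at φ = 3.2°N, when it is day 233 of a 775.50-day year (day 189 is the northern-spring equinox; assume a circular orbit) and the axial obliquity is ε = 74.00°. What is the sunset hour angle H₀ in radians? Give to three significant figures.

H₀ = 1.59 rad

Solar longitude: λ_s = 360° × (233 − 189)/775.50 = 20.426°.
sin δ = sin 74.00° × sin 20.426° = 0.33547, so δ = +19.601°.
cos H₀ = −tan φ · tan δ = −tan(+3.2°) × tan(+19.601°) = -0.0199, so H₀ = 1.5907 rad = 91.14°.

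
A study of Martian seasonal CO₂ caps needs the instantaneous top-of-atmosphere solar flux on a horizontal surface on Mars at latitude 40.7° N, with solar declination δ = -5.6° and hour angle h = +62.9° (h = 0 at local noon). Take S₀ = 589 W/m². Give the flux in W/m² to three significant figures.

cos θ_z = sin φ sin δ + cos φ cos δ cos h = -0.063634 + 0.343716 = 0.280082.
Flux = S₀ · cos θ_z = 589 × 0.280082 = 165.0 W/m².

165 W/m²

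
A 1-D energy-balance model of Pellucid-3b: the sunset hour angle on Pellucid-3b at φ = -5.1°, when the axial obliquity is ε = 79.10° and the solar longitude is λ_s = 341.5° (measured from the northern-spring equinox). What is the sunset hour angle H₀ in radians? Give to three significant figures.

H₀ = 1.60 rad

Solar declination: sin δ = sin ε · sin λ_s = sin 79.10° × sin 341.5° = -0.31158, so δ = -18.154°.
cos H₀ = −tan φ · tan δ = −tan(-5.1°) × tan(-18.154°) = -0.0293, so H₀ = 1.6001 rad = 91.68°.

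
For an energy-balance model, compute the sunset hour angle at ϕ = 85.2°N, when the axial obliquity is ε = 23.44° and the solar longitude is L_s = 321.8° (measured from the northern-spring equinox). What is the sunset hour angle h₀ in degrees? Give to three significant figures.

Solar declination: sin δ = sin ε · sin L_s = sin 23.44° × sin 321.8° = -0.24600, so δ = -14.241°.
cos h₀ = −tan ϕ · tan δ = 3.0224 ≥ 1, so the Sun never rises (polar night) and h₀ = 0.

h₀ = 0.00°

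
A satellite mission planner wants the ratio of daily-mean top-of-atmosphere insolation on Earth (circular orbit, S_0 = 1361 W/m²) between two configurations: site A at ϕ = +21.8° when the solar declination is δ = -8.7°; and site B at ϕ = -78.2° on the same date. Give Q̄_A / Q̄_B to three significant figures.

— Configuration A (ϕ=+21.8°):
cos h₀ = −tan(+21.8°) tan(-8.700°) = 0.0612, h₀ = 1.5096 rad.
Bracket: h₀ sin ϕ sin δ + cos ϕ cos δ sin h₀ = 1.5096×0.37137×-0.15126 + 0.92849×0.98849×0.99813 = -0.084799 + 0.916087 = 0.831288.
Q̄ = (S_0/π) × [bracket] = (1361/π) × 0.831288 = 360.13 W/m².
— Configuration B (ϕ=-78.2°):
cos h₀ = −tan(-78.2°) tan(-8.700°) = -0.7325, h₀ = 2.3927 rad.
Bracket: h₀ sin ϕ sin δ + cos ϕ cos δ sin h₀ = 2.3927×-0.97887×-0.15126 + 0.20450×0.98849×0.68080 = 0.354272 + 0.137621 = 0.491893.
Q̄ = (S_0/π) × [bracket] = (1361/π) × 0.491893 = 213.10 W/m².
Ratio Q̄_A / Q̄_B = 360.13 / 213.10 = 1.690.

Q̄_A / Q̄_B ≈ 1.69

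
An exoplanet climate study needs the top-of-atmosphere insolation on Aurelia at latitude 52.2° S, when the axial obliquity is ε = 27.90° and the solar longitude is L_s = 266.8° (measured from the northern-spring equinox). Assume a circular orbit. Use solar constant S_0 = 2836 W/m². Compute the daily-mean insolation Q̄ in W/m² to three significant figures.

Q̄ ≈ 1.13e+03 W/m²

Solar declination: sin δ = sin ε · sin L_s = sin 27.90° × sin 266.8° = -0.46720, so δ = -27.853°.
cos h₀ = −tan(-52.2°) tan(-27.853°) = -0.6812, h₀ = 2.3202 rad.
Bracket: h₀ sin ϕ sin δ + cos ϕ cos δ sin h₀ = 2.3202×-0.79016×-0.46720 + 0.61291×0.88415×0.73207 = 0.856531 + 0.396712 = 1.253243.
Q̄ = (S_0/π) × [bracket] = (2836/π) × 1.253243 = 1131 W/m².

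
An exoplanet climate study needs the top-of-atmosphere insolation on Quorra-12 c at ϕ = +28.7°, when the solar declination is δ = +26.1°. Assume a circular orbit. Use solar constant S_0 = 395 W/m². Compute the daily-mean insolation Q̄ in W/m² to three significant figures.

Q̄ ≈ 144 W/m²

cos h₀ = −tan(+28.7°) tan(+26.100°) = -0.2682, h₀ = 1.8423 rad.
Bracket: h₀ sin ϕ sin δ + cos ϕ cos δ sin h₀ = 1.8423×0.48022×0.43994 + 0.87715×0.89803×0.96336 = 0.389219 + 0.758845 = 1.148064.
Q̄ = (S_0/π) × [bracket] = (395/π) × 1.148064 = 144.3 W/m².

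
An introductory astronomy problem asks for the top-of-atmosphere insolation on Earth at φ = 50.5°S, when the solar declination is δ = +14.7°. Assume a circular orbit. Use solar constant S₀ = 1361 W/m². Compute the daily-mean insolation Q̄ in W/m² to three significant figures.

Q̄ ≈ 147 W/m²

cos H₀ = −tan(-50.5°) tan(+14.700°) = 0.3183, H₀ = 1.2469 rad.
Bracket: H₀ sin φ sin δ + cos φ cos δ sin H₀ = 1.2469×-0.77162×0.25376 + 0.63608×0.96727×0.94801 = -0.244151 + 0.583274 = 0.339123.
Q̄ = (S₀/π) × [bracket] = (1361/π) × 0.339123 = 146.9 W/m².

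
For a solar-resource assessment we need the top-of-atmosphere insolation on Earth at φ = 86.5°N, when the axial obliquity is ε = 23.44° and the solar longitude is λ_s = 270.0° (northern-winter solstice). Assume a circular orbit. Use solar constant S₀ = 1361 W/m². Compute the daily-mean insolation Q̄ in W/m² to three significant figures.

Solar declination: sin δ = sin ε · sin λ_s = sin 23.44° × sin 270.0° = -0.39779, so δ = -23.440°.
cos H₀ = −tan(+86.5°) tan(-23.440°) = 7.0888 ≥ 1 ⇒ polar night, H₀ = 0 and Q̄ = 0.

Q̄ ≈ 0.00 W/m²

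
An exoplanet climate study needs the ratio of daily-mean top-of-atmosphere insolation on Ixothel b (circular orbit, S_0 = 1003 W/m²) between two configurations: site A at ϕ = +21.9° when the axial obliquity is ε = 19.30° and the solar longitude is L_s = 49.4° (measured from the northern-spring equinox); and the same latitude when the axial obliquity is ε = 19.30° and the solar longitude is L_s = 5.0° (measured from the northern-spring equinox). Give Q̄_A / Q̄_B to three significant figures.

Q̄_A / Q̄_B ≈ 1.11

— Configuration A (ϕ=+21.9°):
Solar declination: sin δ = sin ε · sin L_s = sin 19.30° × sin 49.4° = 0.25095, so δ = +14.534°.
cos h₀ = −tan(+21.9°) tan(+14.534°) = -0.1042, h₀ = 1.6752 rad.
Bracket: h₀ sin ϕ sin δ + cos ϕ cos δ sin h₀ = 1.6752×0.37299×0.25095 + 0.92784×0.96800×0.99455 = 0.156802 + 0.893254 = 1.050056.
Q̄ = (S_0/π) × [bracket] = (1003/π) × 1.050056 = 335.25 W/m².
— Configuration B (ϕ=+21.9°):
Solar declination: sin δ = sin ε · sin L_s = sin 19.30° × sin 5.0° = 0.02881, so δ = +1.651°.
cos h₀ = −tan(+21.9°) tan(+1.651°) = -0.0116, h₀ = 1.5824 rad.
Bracket: h₀ sin ϕ sin δ + cos ϕ cos δ sin h₀ = 1.5824×0.37299×0.02881 + 0.92784×0.99959×0.99993 = 0.017004 + 0.927395 = 0.944399.
Q̄ = (S_0/π) × [bracket] = (1003/π) × 0.944399 = 301.51 W/m².
Ratio Q̄_A / Q̄_B = 335.25 / 301.51 = 1.112.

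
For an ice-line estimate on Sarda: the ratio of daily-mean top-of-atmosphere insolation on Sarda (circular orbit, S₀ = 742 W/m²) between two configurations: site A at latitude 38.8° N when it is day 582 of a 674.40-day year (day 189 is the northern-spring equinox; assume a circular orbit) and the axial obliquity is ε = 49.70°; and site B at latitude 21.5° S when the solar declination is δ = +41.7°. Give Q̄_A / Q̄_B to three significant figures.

Q̄_A / Q̄_B ≈ 1.09

— Configuration A (φ=+38.8°):
Solar longitude: λ_s = 360° × (582 − 189)/674.40 = 209.786°.
sin δ = sin 49.70° × sin 209.786° = -0.37887, so δ = -22.264°.
cos H₀ = −tan(+38.8°) tan(-22.264°) = 0.3292, H₀ = 1.2354 rad.
Bracket: H₀ sin φ sin δ + cos φ cos δ sin H₀ = 1.2354×0.62660×-0.37887 + 0.77934×0.92545×0.94427 = -0.293284 + 0.681045 = 0.387761.
Q̄ = (S₀/π) × [bracket] = (742/π) × 0.387761 = 91.584 W/m².
— Configuration B (φ=-21.5°):
cos H₀ = −tan(-21.5°) tan(+41.700°) = 0.3510, H₀ = 1.2122 rad.
Bracket: H₀ sin φ sin δ + cos φ cos δ sin H₀ = 1.2122×-0.36650×0.66523 + 0.93042×0.74664×0.93639 = -0.295543 + 0.650500 = 0.354957.
Q̄ = (S₀/π) × [bracket] = (742/π) × 0.354957 = 83.836 W/m².
Ratio Q̄_A / Q̄_B = 91.584 / 83.836 = 1.092.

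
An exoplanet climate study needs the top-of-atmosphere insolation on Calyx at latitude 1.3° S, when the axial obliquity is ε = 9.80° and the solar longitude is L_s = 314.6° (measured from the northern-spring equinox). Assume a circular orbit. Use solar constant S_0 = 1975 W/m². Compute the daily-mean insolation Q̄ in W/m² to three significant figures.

Solar declination: sin δ = sin ε · sin L_s = sin 9.80° × sin 314.6° = -0.12119, so δ = -6.961°.
cos h₀ = −tan(-1.3°) tan(-6.961°) = -0.0028, h₀ = 1.5736 rad.
Bracket: h₀ sin ϕ sin δ + cos ϕ cos δ sin h₀ = 1.5736×-0.02269×-0.12119 + 0.99974×0.99263×1.00000 = 0.004327 + 0.992372 = 0.996699.
Q̄ = (S_0/π) × [bracket] = (1975/π) × 0.996699 = 626.6 W/m².

Q̄ ≈ 627 W/m²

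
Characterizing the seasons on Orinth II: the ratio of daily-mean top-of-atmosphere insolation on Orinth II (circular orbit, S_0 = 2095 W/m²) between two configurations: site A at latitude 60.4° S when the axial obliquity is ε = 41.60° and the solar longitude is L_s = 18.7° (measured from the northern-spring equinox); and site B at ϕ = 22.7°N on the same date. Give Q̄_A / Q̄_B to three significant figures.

Q̄_A / Q̄_B ≈ 0.220

— Configuration A (ϕ=-60.4°):
Solar declination: sin δ = sin ε · sin L_s = sin 41.60° × sin 18.7° = 0.21286, so δ = +12.290°.
cos h₀ = −tan(-60.4°) tan(+12.290°) = 0.3835, h₀ = 1.1772 rad.
Bracket: h₀ sin ϕ sin δ + cos ϕ cos δ sin h₀ = 1.1772×-0.86949×0.21286 + 0.49394×0.97708×0.92354 = -0.217876 + 0.445718 = 0.227842.
Q̄ = (S_0/π) × [bracket] = (2095/π) × 0.227842 = 151.94 W/m².
— Configuration B (ϕ=+22.7°):
cos h₀ = −tan(+22.7°) tan(+12.290°) = -0.0911, h₀ = 1.6621 rad.
Bracket: h₀ sin ϕ sin δ + cos ϕ cos δ sin h₀ = 1.6621×0.38591×0.21286 + 0.92254×0.97708×0.99584 = 0.136533 + 0.897646 = 1.034179.
Q̄ = (S_0/π) × [bracket] = (2095/π) × 1.034179 = 689.65 W/m².
Ratio Q̄_A / Q̄_B = 151.94 / 689.65 = 0.2203.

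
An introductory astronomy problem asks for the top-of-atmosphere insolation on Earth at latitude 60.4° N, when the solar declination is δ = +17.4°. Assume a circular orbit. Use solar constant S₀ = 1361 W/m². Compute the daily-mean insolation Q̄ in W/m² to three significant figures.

Q̄ ≈ 413 W/m²

cos H₀ = −tan(+60.4°) tan(+17.400°) = -0.5517, H₀ = 2.1551 rad.
Bracket: H₀ sin φ sin δ + cos φ cos δ sin H₀ = 2.1551×0.86949×0.29904 + 0.49394×0.95424×0.83408 = 0.560352 + 0.393133 = 0.953485.
Q̄ = (S₀/π) × [bracket] = (1361/π) × 0.953485 = 413.1 W/m².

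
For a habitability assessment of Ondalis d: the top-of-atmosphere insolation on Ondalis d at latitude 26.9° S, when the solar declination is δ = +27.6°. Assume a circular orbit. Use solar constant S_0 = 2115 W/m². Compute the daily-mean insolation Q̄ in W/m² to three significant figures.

Q̄ ≈ 329 W/m²

cos h₀ = −tan(-26.9°) tan(+27.600°) = 0.2652, h₀ = 1.3024 rad.
Bracket: h₀ sin ϕ sin δ + cos ϕ cos δ sin h₀ = 1.3024×-0.45243×0.46330 + 0.89180×0.88620×0.96419 = -0.272997 + 0.762012 = 0.489015.
Q̄ = (S_0/π) × [bracket] = (2115/π) × 0.489015 = 329.2 W/m².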